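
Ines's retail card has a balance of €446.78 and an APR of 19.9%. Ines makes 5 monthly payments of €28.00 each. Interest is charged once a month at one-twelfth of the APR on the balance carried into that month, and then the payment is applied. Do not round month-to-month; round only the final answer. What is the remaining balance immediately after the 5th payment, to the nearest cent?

Monthly rate r = 19.9%/12 = 1.65833% = 0.0165833.
Each month: B ← B·(1+r) − €28.00.
Month 1: interest €7.41; balance after payment €426.19.
Month 2: interest €7.07; balance after payment €405.26.
Month 3: interest €6.72; balance after payment €383.98.
Month 4: interest €6.37; balance after payment €362.34.
Month 5: interest €6.01; balance after payment €340.35.

€340.35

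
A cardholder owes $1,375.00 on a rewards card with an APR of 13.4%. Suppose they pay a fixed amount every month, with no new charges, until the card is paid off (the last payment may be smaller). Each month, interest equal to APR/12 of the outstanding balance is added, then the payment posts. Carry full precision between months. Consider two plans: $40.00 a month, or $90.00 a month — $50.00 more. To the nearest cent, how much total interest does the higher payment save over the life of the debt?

Monthly rate r = 13.4%/12 = 1.11667% = 0.0111667.
At $40.00/mo: n = ⌈−ln(1 − rB₀/P)/ln(1+r)⌉ = 44 payments (last $24.42); total interest = total paid − $1,375.00 = $369.42.
At $90.00/mo: 17 payments (last $76.07); total interest $141.07.
Interest saved = $369.42 − $141.07 = $228.35.

$228.35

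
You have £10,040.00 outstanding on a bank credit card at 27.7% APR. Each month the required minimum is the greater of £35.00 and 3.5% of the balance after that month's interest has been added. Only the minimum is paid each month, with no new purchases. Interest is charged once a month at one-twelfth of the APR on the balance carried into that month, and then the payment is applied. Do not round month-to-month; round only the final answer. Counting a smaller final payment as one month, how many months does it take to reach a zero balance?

Monthly rate r = 27.7%/12 = 2.30833% = 0.0230833.
While 3.5% of the post-interest balance exceeds £35.00, each month B ← (B·(1+r))·(1 − 0.035), i.e. B shrinks by the factor (1+r)·0.965 = 0.98728.
This holds for months 1–182. Entering month 183 the balance is £976.13; 3.5% of the post-interest balance is now below £35.00, so the flat £35.00 minimum applies from here.
From month 183 a fixed £35.00 at rate r clears £976.13 in 46 more payments. Total: 182 + 46 = 228 months.

228 months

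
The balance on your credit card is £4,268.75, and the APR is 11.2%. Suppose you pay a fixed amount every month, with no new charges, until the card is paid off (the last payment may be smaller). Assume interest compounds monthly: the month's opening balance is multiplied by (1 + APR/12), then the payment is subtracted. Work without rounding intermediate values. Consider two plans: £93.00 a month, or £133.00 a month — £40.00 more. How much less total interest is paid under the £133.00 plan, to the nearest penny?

Monthly rate r = 11.2%/12 = 0.933333% = 0.00933333.
At £93.00/mo: n = ⌈−ln(1 − rB₀/P)/ln(1+r)⌉ = 61 payments (last £19.31); total interest = total paid − £4,268.75 = £1,330.56.
At £133.00/mo: 39 payments (last £43.47); total interest £828.72.
Interest saved = £1,330.56 − £828.72 = £501.84.

£501.84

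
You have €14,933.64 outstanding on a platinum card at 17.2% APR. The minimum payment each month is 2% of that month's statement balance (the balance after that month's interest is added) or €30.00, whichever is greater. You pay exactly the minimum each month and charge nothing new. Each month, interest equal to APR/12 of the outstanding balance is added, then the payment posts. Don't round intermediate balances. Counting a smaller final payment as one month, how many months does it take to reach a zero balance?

Monthly rate r = 17.2%/12 = 1.43333% = 0.0143333.
While 2% of the post-interest balance exceeds €30.00, each month B ← (B·(1+r))·(1 − 0.02), i.e. B shrinks by the factor (1+r)·0.98 = 0.99405.
This holds for months 1–388. Entering month 389 the balance is €1,472.29; 2% of the post-interest balance is now below €30.00, so the flat €30.00 minimum applies from here.
From month 389 a fixed €30.00 at rate r clears €1,472.29 in 86 more payments. Total: 388 + 86 = 474 months.

474 months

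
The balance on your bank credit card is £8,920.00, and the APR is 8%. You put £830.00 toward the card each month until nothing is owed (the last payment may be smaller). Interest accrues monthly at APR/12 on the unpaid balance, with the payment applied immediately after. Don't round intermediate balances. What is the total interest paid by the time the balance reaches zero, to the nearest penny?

£366.92

Monthly rate r = 8%/12 = 0.666667% = 0.00666667.
Payoff takes n = ⌈−ln(1 − rB₀/P)/ln(1+r)⌉ = ⌈11.189⌉ = 12 payments; the last is £156.92.
Total paid = 11·£830.00 + £156.92 = £9,286.92.
Total interest = total paid − principal = £9,286.92 − £8,920.00 = £366.92.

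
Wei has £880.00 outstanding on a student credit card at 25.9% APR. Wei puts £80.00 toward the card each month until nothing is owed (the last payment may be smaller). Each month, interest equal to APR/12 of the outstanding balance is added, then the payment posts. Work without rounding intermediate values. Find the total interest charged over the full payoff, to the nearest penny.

£135.62

Monthly rate r = 25.9%/12 = 2.15833% = 0.0215833.
Payoff takes n = ⌈−ln(1 − rB₀/P)/ln(1+r)⌉ = ⌈12.693⌉ = 13 payments; the last is £55.62.
Total paid = 12·£80.00 + £55.62 = £1,015.62.
Total interest = total paid − principal = £1,015.62 − £880.00 = £135.62.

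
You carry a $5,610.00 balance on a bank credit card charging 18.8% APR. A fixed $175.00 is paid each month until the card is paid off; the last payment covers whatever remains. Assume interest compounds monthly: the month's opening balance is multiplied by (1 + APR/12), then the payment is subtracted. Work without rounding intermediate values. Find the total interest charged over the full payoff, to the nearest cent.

$2,243.53

Monthly rate r = 18.8%/12 = 1.56667% = 0.0156667.
Payoff takes n = ⌈−ln(1 − rB₀/P)/ln(1+r)⌉ = ⌈44.876⌉ = 45 payments; the last is $153.53.
Total paid = 44·$175.00 + $153.53 = $7,853.53.
Total interest = total paid − principal = $7,853.53 − $5,610.00 = $2,243.53.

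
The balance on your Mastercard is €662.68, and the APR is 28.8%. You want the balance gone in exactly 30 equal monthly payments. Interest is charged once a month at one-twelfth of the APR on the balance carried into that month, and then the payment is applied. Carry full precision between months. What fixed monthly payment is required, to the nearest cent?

€31.24

Monthly rate r = 28.8%/12 = 2.4% = 0.024.
Level-payment amortization: P = B₀·r / (1 − (1+r)^(−n)) = 662.68·0.024 / (1 − 1.024^(−30)).
Denominator 1 − (1+r)^(−30) = 0.509090653.
P = 15.9043 / 0.509090653 ≈ 31.24.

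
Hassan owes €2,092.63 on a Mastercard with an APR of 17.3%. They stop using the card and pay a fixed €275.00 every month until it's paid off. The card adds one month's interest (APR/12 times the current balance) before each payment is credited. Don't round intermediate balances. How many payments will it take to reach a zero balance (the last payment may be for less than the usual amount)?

9 payments

Monthly rate r = 17.3%/12 = 1.44167% = 0.0144167.
Recurrence: B ← B·(1+r) − €275.00.
Month 1: interest €30.17; balance after payment €1,847.80.
Month 2: interest €26.64; balance after payment €1,599.44.
Closed form: n = −ln(1 − rB₀/P)/ln(1+r) = −ln(0.8903)/ln(1.01442) ≈ 8.118, so the balance reaches zero during payment 9.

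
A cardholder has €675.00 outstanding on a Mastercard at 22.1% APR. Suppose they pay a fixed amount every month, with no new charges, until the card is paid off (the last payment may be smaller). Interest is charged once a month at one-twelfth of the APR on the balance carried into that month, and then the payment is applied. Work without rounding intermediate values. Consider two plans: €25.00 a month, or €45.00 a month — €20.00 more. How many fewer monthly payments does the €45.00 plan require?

20 fewer payments

Monthly rate r = 22.1%/12 = 1.84167% = 0.0184167.
At €25.00/mo: n = ⌈−ln(1 − rB₀/P)/ln(1+r)⌉ = 38 payments (last €17.10); total interest = total paid − €675.00 = €267.10.
At €45.00/mo: 18 payments (last €32.32); total interest €122.32.
Payments saved = 38 − 18 = 20.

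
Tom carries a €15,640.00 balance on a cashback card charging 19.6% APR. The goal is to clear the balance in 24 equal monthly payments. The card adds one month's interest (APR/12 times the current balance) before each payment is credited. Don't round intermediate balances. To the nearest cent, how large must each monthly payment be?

€792.96

Monthly rate r = 19.6%/12 = 1.63333% = 0.0163333.
Level-payment amortization: P = B₀·r / (1 − (1+r)^(−n)) = 15640.00·0.0163333 / (1 − 1.01633^(−24)).
Denominator 1 − (1+r)^(−24) = 0.322152609.
P = 255.453 / 0.322152609 ≈ 792.96.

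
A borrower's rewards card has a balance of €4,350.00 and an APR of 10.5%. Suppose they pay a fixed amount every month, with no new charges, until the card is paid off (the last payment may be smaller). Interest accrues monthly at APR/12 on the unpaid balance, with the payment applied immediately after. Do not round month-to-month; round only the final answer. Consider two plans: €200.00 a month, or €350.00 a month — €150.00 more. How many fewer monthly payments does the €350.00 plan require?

Monthly rate r = 10.5%/12 = 0.875% = 0.00875.
At €200.00/mo: n = ⌈−ln(1 − rB₀/P)/ln(1+r)⌉ = 25 payments (last €46.54); total interest = total paid − €4,350.00 = €496.54.
At €350.00/mo: 14 payments (last €75.59); total interest €275.59.
Payments saved = 25 − 14 = 11.

11 fewer payments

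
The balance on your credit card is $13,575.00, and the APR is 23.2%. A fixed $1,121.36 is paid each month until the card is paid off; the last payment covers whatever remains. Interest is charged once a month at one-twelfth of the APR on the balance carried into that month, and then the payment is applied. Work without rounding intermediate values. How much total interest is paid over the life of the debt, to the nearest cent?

Monthly rate r = 23.2%/12 = 1.93333% = 0.0193333.
Payoff takes n = ⌈−ln(1 − rB₀/P)/ln(1+r)⌉ = ⌈13.924⌉ = 14 payments; the last is $1,037.19.
Total paid = 13·$1,121.36 + $1,037.19 = $15,614.87.
Total interest = total paid − principal = $15,614.87 − $13,575.00 = $2,039.87.

$2,039.87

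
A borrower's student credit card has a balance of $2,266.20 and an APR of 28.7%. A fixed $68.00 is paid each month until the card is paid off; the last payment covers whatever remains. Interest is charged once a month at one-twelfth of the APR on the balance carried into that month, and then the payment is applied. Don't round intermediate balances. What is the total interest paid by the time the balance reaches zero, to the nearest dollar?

Monthly rate r = 28.7%/12 = 2.39167% = 0.0239167.
Payoff takes n = ⌈−ln(1 − rB₀/P)/ln(1+r)⌉ = ⌈67.477⌉ = 68 payments; the last is $32.66.
Total paid = 67·$68.00 + $32.66 = $4,588.66.
Total interest = total paid − principal = $4,588.66 − $2,266.20 = $2,322.46.

$2,322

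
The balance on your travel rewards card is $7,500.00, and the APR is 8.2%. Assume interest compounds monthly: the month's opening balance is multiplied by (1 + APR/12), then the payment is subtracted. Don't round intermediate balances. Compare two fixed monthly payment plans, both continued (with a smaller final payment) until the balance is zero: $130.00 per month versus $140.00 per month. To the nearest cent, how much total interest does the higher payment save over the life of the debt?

$198.11

Monthly rate r = 8.2%/12 = 0.683333% = 0.00683333.
At $130.00/mo: n = ⌈−ln(1 − rB₀/P)/ln(1+r)⌉ = 74 payments (last $78.74); total interest = total paid − $7,500.00 = $2,068.74.
At $140.00/mo: 67 payments (last $130.63); total interest $1,870.63.
Interest saved = $2,068.74 − $1,870.63 = $198.11.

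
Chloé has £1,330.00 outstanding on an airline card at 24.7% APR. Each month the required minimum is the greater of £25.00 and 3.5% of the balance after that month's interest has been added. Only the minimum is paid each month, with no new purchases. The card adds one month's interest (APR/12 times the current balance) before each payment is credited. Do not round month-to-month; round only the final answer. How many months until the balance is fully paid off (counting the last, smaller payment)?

85 months

Monthly rate r = 24.7%/12 = 2.05833% = 0.0205833.
While 3.5% of the post-interest balance exceeds £25.00, each month B ← (B·(1+r))·(1 − 0.035), i.e. B shrinks by the factor (1+r)·0.965 = 0.98486.
This holds for months 1–43. Entering month 44 the balance is £690.26; 3.5% of the post-interest balance is now below £25.00, so the flat £25.00 minimum applies from here.
From month 44 a fixed £25.00 at rate r clears £690.26 in 42 more payments. Total: 43 + 42 = 85 months.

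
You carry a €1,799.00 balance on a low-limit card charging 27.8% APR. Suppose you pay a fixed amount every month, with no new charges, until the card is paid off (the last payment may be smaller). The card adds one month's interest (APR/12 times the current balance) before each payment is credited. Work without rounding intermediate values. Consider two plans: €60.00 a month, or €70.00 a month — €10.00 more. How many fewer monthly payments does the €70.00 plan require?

Monthly rate r = 27.8%/12 = 2.31667% = 0.0231667.
At €60.00/mo: n = ⌈−ln(1 − rB₀/P)/ln(1+r)⌉ = 52 payments (last €47.68); total interest = total paid − €1,799.00 = €1,308.68.
At €70.00/mo: 40 payments (last €35.72); total interest €966.72.
Payments saved = 52 − 40 = 12.

12 fewer payments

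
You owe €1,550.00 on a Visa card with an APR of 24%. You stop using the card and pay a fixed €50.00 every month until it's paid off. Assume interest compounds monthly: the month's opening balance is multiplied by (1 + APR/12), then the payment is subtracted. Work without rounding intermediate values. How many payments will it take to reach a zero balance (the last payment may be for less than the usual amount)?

Monthly rate r = 24%/12 = 2% = 0.02.
Recurrence: B ← B·(1+r) − €50.00.
Month 1: interest €31.00; balance after payment €1,531.00.
Month 2: interest €30.62; balance after payment €1,511.62.
Closed form: n = −ln(1 − rB₀/P)/ln(1+r) = −ln(0.38)/ln(1.02) ≈ 48.861, so the balance reaches zero during payment 49.

49 months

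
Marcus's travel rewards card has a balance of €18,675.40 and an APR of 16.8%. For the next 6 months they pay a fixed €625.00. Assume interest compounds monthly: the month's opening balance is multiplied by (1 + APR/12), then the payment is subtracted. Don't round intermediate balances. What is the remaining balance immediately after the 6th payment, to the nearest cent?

€16,416.35

Monthly rate r = 16.8%/12 = 1.4% = 0.014.
Each month: B ← B·(1+r) − €625.00.
Month 1: interest €261.46; balance after payment €18,311.86.
Month 2: interest €256.37; balance after payment €17,943.22.
Month 3: interest €251.21; balance after payment €17,569.43.
Month 4: interest €245.97; balance after payment €17,190.40.
Month 5: interest €240.67; balance after payment €16,806.06.
Month 6: interest €235.28; balance after payment €16,416.35.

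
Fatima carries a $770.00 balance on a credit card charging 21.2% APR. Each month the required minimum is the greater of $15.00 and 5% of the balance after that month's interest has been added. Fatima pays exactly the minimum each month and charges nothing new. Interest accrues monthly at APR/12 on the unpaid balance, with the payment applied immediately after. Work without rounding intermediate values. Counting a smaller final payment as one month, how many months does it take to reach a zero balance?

Monthly rate r = 21.2%/12 = 1.76667% = 0.0176667.
While 5% of the post-interest balance exceeds $15.00, each month B ← (B·(1+r))·(1 − 0.05), i.e. B shrinks by the factor (1+r)·0.95 = 0.96678.
This holds for months 1–29. Entering month 30 the balance is $289.09; 5% of the post-interest balance is now below $15.00, so the flat $15.00 minimum applies from here.
From month 30 a fixed $15.00 at rate r clears $289.09 in 24 more payments. Total: 29 + 24 = 53 months.

53 months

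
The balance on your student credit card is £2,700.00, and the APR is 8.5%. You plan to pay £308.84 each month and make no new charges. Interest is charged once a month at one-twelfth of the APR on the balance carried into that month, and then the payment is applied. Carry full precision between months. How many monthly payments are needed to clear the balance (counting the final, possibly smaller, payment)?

10 months

Monthly rate r = 8.5%/12 = 0.708333% = 0.00708333.
Recurrence: B ← B·(1+r) − £308.84.
Month 1: interest £19.12; balance after payment £2,410.28.
Month 2: interest £17.07; balance after payment £2,118.52.
Closed form: n = −ln(1 − rB₀/P)/ln(1+r) = −ln(0.93807)/ln(1.00708) ≈ 9.057, so the balance reaches zero during payment 10.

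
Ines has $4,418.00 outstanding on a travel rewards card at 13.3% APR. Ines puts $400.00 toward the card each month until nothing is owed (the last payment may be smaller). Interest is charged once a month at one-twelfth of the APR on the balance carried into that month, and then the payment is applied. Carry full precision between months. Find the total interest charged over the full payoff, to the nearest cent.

$321.09

Monthly rate r = 13.3%/12 = 1.10833% = 0.0110833.
Payoff takes n = ⌈−ln(1 − rB₀/P)/ln(1+r)⌉ = ⌈11.847⌉ = 12 payments; the last is $339.09.
Total paid = 11·$400.00 + $339.09 = $4,739.09.
Total interest = total paid − principal = $4,739.09 − $4,418.00 = $321.09.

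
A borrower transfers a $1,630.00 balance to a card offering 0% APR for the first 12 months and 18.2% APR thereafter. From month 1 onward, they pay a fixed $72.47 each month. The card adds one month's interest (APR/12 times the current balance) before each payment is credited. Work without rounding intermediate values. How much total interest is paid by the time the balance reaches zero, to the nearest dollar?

Promo months 1–12 at r₀ = 0%/12 = 0; months 13+ at r₁ = 18.2%/12 = 0.0151667.
After month 12 (no interest yet): B = $1,630.00 − 12·$72.47 = $760.36.
Then at r₁ with $72.47/mo: n₂ = −ln(1 − r₁·B/P)/ln(1+r₁) ≈ 11.51 → 12 more payments.
Total paid = 23·$72.47 + $37.39 = $1,704.20; interest = $1,704.20 − $1,630.00 = $74.20.

$74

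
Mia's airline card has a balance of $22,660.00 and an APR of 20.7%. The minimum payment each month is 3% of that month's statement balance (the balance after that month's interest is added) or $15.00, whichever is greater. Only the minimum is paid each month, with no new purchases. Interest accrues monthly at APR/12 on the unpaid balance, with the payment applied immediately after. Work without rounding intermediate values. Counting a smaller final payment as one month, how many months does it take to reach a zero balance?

Monthly rate r = 20.7%/12 = 1.725% = 0.01725.
While 3% of the post-interest balance exceeds $15.00, each month B ← (B·(1+r))·(1 − 0.03), i.e. B shrinks by the factor (1+r)·0.97 = 0.98673.
This holds for months 1–287. Entering month 288 the balance is $490.34; 3% of the post-interest balance is now below $15.00, so the flat $15.00 minimum applies from here.
From month 288 a fixed $15.00 at rate r clears $490.34 in 49 more payments. Total: 287 + 49 = 336 months.

336 months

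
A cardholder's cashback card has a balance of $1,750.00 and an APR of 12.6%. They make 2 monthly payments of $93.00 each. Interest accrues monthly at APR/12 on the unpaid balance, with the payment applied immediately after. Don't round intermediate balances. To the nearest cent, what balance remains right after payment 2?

$1,599.97

Monthly rate r = 12.6%/12 = 1.05% = 0.0105.
Each month: B ← B·(1+r) − $93.00.
Month 1: interest $18.37; balance after payment $1,675.38.
Month 2: interest $17.59; balance after payment $1,599.97.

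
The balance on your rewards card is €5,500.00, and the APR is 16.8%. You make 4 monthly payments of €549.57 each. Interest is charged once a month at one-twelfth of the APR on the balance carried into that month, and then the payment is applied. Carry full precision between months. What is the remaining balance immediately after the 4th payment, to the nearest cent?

€3,569.65

Monthly rate r = 16.8%/12 = 1.4% = 0.014.
Each month: B ← B·(1+r) − €549.57.
Month 1: interest €77.00; balance after payment €5,027.43.
Month 2: interest €70.38; balance after payment €4,548.24.
Month 3: interest €63.68; balance after payment €4,062.35.
Month 4: interest €56.87; balance after payment €3,569.65.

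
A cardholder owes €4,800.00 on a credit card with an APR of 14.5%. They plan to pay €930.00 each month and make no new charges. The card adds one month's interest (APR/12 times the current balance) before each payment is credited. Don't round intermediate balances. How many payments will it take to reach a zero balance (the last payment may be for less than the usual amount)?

Monthly rate r = 14.5%/12 = 1.20833% = 0.0120833.
Recurrence: B ← B·(1+r) − €930.00.
Month 1: interest €58.00; balance after payment €3,928.00.
Month 2: interest €47.46; balance after payment €3,045.46.
Month 3: interest €36.80; balance after payment €2,152.26.
Month 4: interest €26.01; balance after payment €1,248.27.
Month 5: interest €15.08; balance after payment €333.35.
Month 6: interest €4.03; balance after payment €0.00.

6 months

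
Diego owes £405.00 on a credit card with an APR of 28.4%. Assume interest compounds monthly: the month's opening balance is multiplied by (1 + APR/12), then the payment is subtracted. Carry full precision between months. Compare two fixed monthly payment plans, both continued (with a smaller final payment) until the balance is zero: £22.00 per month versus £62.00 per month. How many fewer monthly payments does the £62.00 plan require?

17 fewer payments

Monthly rate r = 28.4%/12 = 2.36667% = 0.0236667.
At £22.00/mo: n = ⌈−ln(1 − rB₀/P)/ln(1+r)⌉ = 25 payments (last £10.18); total interest = total paid − £405.00 = £133.18.
At £62.00/mo: 8 payments (last £11.25); total interest £40.25.
Payments saved = 25 − 8 = 17.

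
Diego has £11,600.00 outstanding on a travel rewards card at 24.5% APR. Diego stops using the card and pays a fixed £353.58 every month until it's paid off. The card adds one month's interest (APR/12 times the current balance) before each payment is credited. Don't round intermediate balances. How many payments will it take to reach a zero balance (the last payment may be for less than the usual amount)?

Monthly rate r = 24.5%/12 = 2.04167% = 0.0204167.
Recurrence: B ← B·(1+r) − £353.58.
Month 1: interest £236.83; balance after payment £11,483.25.
Month 2: interest £234.45; balance after payment £11,364.12.
Closed form: n = −ln(1 − rB₀/P)/ln(1+r) = −ln(0.33018)/ln(1.02042) ≈ 54.827, so the balance reaches zero during payment 55.

55 months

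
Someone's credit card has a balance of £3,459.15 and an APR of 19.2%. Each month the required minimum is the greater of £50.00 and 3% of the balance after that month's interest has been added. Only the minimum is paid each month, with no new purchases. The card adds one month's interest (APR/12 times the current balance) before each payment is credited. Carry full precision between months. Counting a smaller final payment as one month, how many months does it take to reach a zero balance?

99 months

Monthly rate r = 19.2%/12 = 1.6% = 0.016.
While 3% of the post-interest balance exceeds £50.00, each month B ← (B·(1+r))·(1 − 0.03), i.e. B shrinks by the factor (1+r)·0.97 = 0.98552.
This holds for months 1–52. Entering month 53 the balance is £1,620.21; 3% of the post-interest balance is now below £50.00, so the flat £50.00 minimum applies from here.
From month 53 a fixed £50.00 at rate r clears £1,620.21 in 47 more payments. Total: 52 + 47 = 99 months.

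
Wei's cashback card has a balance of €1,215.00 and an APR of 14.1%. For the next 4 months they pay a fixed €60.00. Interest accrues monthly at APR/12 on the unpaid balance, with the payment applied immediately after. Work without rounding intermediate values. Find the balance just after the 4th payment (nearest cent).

Monthly rate r = 14.1%/12 = 1.175% = 0.01175.
Each month: B ← B·(1+r) − €60.00.
Month 1: interest €14.28; balance after payment €1,169.28.
Month 2: interest €13.74; balance after payment €1,123.02.
Month 3: interest €13.20; balance after payment €1,076.21.
Month 4: interest €12.65; balance after payment €1,028.86.

€1,028.86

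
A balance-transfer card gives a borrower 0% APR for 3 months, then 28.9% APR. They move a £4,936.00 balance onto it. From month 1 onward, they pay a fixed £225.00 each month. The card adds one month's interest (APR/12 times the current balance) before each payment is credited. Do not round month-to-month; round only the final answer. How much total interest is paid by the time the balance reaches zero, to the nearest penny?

£1,497.15

Promo months 1–3 at r₀ = 0%/12 = 0; months 4+ at r₁ = 28.9%/12 = 0.0240833.
After month 3 (no interest yet): B = £4,936.00 − 3·£225.00 = £4,261.00.
Then at r₁ with £225.00/mo: n₂ = −ln(1 − r₁·B/P)/ln(1+r₁) ≈ 25.59 → 26 more payments.
Total paid = 28·£225.00 + £133.15 = £6,433.15; interest = £6,433.15 − £4,936.00 = £1,497.15.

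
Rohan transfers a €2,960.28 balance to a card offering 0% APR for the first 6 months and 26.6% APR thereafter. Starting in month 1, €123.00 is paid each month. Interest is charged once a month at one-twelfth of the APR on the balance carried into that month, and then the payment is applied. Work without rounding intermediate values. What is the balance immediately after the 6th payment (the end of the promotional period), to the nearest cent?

€2,222.28

Promo months 1–6 at r₀ = 0%/12 = 0; months 7+ at r₁ = 26.6%/12 = 0.0221667.
After month 6 (no interest yet): B = €2,960.28 − 6·€123.00 = €2,222.28.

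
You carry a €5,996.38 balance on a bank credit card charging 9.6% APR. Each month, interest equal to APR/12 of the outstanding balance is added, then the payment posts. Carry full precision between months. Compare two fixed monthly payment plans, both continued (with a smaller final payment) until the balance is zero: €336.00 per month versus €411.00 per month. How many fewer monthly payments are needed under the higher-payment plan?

Monthly rate r = 9.6%/12 = 0.8% = 0.008.
At €336.00/mo: n = ⌈−ln(1 − rB₀/P)/ln(1+r)⌉ = 20 payments (last €112.25); total interest = total paid − €5,996.38 = €499.87.
At €411.00/mo: 16 payments (last €237.05); total interest €405.67.
Payments saved = 20 − 16 = 4.

4 fewer payments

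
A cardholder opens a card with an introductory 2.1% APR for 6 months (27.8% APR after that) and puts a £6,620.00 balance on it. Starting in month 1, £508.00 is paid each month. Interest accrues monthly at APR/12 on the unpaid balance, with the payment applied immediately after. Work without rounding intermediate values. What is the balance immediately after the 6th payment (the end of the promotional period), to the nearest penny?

£3,628.45

Promo months 1–6 at r₀ = 2.1%/12 = 0.00175; months 7+ at r₁ = 27.8%/12 = 0.0231667.
After month 6: iterate B ← B·(1+r₀) − £508.00 for 6 months → £3,628.45.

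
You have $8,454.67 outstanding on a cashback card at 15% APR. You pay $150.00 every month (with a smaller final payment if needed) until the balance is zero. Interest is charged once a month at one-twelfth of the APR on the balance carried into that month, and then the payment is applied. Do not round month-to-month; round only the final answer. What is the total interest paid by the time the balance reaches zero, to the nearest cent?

$6,268.01

Monthly rate r = 15%/12 = 1.25% = 0.0125.
Payoff takes n = ⌈−ln(1 − rB₀/P)/ln(1+r)⌉ = ⌈98.150⌉ = 99 payments; the last is $22.68.
Total paid = 98·$150.00 + $22.68 = $14,722.68.
Total interest = total paid − principal = $14,722.68 − $8,454.67 = $6,268.01.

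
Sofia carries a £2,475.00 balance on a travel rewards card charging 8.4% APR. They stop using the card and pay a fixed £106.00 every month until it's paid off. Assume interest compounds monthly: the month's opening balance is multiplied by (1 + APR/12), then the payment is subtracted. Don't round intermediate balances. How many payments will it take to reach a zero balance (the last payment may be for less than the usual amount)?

Monthly rate r = 8.4%/12 = 0.7% = 0.007.
Recurrence: B ← B·(1+r) − £106.00.
Month 1: interest £17.32; balance after payment £2,386.32.
Month 2: interest £16.70; balance after payment £2,297.03.
Closed form: n = −ln(1 − rB₀/P)/ln(1+r) = −ln(0.83656)/ln(1.007) ≈ 25.584, so the balance reaches zero during payment 26.

26 months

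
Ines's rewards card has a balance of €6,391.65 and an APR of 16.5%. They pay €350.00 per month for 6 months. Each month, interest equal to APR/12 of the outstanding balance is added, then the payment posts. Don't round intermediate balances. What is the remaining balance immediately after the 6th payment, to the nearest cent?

Monthly rate r = 16.5%/12 = 1.375% = 0.01375.
Each month: B ← B·(1+r) − €350.00.
Month 1: interest €87.89; balance after payment €6,129.54.
Month 2: interest €84.28; balance after payment €5,863.82.
Month 3: interest €80.63; balance after payment €5,594.44.
Month 4: interest €76.92; balance after payment €5,321.37.
Month 5: interest €73.17; balance after payment €5,044.54.
Month 6: interest €69.36; balance after payment €4,763.90.

€4,763.90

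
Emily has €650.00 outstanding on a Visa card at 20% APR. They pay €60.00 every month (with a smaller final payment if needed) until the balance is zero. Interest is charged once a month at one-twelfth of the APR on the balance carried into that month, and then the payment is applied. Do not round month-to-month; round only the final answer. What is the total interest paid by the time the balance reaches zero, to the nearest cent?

Monthly rate r = 20%/12 = 1.66667% = 0.0166667.
Payoff takes n = ⌈−ln(1 − rB₀/P)/ln(1+r)⌉ = ⌈12.047⌉ = 13 payments; the last is €2.84.
Total paid = 12·€60.00 + €2.84 = €722.84.
Total interest = total paid − principal = €722.84 − €650.00 = €72.84.

€72.84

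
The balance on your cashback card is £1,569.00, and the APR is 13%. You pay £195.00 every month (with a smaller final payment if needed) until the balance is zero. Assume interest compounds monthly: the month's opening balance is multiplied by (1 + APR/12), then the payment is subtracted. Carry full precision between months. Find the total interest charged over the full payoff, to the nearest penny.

Monthly rate r = 13%/12 = 1.08333% = 0.0108333.
Payoff takes n = ⌈−ln(1 − rB₀/P)/ln(1+r)⌉ = ⌈8.464⌉ = 9 payments; the last is £90.77.
Total paid = 8·£195.00 + £90.77 = £1,650.77.
Total interest = total paid − principal = £1,650.77 − £1,569.00 = £81.77.

£81.77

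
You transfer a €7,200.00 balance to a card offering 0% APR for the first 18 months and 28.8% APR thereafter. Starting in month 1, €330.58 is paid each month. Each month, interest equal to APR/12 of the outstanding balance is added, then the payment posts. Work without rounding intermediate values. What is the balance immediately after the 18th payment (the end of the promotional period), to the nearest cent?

€1,249.56

Promo months 1–18 at r₀ = 0%/12 = 0; months 19+ at r₁ = 28.8%/12 = 0.024.
After month 18 (no interest yet): B = €7,200.00 − 18·€330.58 = €1,249.56.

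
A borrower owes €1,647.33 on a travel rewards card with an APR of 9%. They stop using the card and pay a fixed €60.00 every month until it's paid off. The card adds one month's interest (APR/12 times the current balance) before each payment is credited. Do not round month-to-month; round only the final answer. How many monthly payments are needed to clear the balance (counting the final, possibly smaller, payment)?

Monthly rate r = 9%/12 = 0.75% = 0.0075.
Recurrence: B ← B·(1+r) − €60.00.
Month 1: interest €12.35; balance after payment €1,599.68.
Month 2: interest €12.00; balance after payment €1,551.68.
Closed form: n = −ln(1 − rB₀/P)/ln(1+r) = −ln(0.79408)/ln(1.0075) ≈ 30.857, so the balance reaches zero during payment 31.

31 payments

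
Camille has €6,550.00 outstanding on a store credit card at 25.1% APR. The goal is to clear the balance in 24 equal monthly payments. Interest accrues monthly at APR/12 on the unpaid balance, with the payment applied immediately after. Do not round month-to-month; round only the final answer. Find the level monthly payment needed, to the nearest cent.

€349.91

Monthly rate r = 25.1%/12 = 2.09167% = 0.0209167.
Level-payment amortization: P = B₀·r / (1 − (1+r)^(−n)) = 6550.00·0.0209167 / (1 − 1.02092^(−24)).
Denominator 1 − (1+r)^(−24) = 0.391538718.
P = 137.004 / 0.391538718 ≈ 349.91.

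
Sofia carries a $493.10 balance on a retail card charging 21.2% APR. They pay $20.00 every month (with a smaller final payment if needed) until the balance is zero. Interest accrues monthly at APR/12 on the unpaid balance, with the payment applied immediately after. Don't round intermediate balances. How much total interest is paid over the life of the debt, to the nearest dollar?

Monthly rate r = 21.2%/12 = 1.76667% = 0.0176667.
Payoff takes n = ⌈−ln(1 − rB₀/P)/ln(1+r)⌉ = ⌈32.659⌉ = 33 payments; the last is $13.22.
Total paid = 32·$20.00 + $13.22 = $653.22.
Total interest = total paid − principal = $653.22 − $493.10 = $160.12.

$160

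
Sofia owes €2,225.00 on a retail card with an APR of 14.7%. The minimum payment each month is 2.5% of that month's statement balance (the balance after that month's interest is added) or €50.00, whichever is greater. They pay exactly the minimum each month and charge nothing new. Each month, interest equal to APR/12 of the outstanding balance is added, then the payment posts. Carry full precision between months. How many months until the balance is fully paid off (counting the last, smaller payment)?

64 months

Monthly rate r = 14.7%/12 = 1.225% = 0.01225.
While 2.5% of the post-interest balance exceeds €50.00, each month B ← (B·(1+r))·(1 − 0.025), i.e. B shrinks by the factor (1+r)·0.975 = 0.98694.
This holds for months 1–10. Entering month 11 the balance is €1,950.99; 2.5% of the post-interest balance is now below €50.00, so the flat €50.00 minimum applies from here.
From month 11 a fixed €50.00 at rate r clears €1,950.99 in 54 more payments. Total: 10 + 54 = 64 months.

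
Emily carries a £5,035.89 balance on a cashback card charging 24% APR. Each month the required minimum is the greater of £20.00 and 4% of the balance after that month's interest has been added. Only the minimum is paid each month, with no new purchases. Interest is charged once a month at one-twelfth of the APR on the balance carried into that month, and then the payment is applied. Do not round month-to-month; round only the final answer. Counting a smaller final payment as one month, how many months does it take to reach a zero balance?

Monthly rate r = 24%/12 = 2% = 0.02.
While 4% of the post-interest balance exceeds £20.00, each month B ← (B·(1+r))·(1 − 0.04), i.e. B shrinks by the factor (1+r)·0.96 = 0.9792.
This holds for months 1–111. Entering month 112 the balance is £488.43; 4% of the post-interest balance is now below £20.00, so the flat £20.00 minimum applies from here.
From month 112 a fixed £20.00 at rate r clears £488.43 in 34 more payments. Total: 111 + 34 = 145 months.

145 months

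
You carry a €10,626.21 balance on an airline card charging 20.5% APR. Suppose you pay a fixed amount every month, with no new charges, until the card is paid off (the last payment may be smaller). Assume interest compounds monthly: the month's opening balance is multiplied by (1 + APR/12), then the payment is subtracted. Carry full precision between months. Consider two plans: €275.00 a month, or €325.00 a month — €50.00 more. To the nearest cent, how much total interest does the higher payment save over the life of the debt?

€1,830.58

Monthly rate r = 20.5%/12 = 1.70833% = 0.0170833.
At €275.00/mo: n = ⌈−ln(1 − rB₀/P)/ln(1+r)⌉ = 64 payments (last €195.00); total interest = total paid − €10,626.21 = €6,893.79.
At €325.00/mo: 49 payments (last €89.42); total interest €5,063.21.
Interest saved = €6,893.79 − €5,063.21 = €1,830.58.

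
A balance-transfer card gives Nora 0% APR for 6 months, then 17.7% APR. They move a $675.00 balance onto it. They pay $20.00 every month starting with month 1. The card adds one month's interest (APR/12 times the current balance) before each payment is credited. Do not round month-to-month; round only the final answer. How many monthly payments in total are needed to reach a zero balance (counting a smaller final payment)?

42 months

Promo months 1–6 at r₀ = 0%/12 = 0; months 7+ at r₁ = 17.7%/12 = 0.01475.
After month 6 (no interest yet): B = $675.00 − 6·$20.00 = $555.00.
Then at r₁ with $20.00/mo: n₂ = −ln(1 − r₁·B/P)/ln(1+r₁) ≈ 35.96 → 36 more payments.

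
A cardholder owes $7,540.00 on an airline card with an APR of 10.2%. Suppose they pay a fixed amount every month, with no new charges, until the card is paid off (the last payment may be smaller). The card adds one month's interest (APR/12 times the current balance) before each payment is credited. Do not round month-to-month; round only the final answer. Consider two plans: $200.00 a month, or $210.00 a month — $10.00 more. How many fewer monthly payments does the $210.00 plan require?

Monthly rate r = 10.2%/12 = 0.85% = 0.0085.
At $200.00/mo: n = ⌈−ln(1 − rB₀/P)/ln(1+r)⌉ = 46 payments (last $128.76); total interest = total paid − $7,540.00 = $1,588.76.
At $210.00/mo: 44 payments (last $4.04); total interest $1,494.04.
Payments saved = 46 − 44 = 2.

2 fewer payments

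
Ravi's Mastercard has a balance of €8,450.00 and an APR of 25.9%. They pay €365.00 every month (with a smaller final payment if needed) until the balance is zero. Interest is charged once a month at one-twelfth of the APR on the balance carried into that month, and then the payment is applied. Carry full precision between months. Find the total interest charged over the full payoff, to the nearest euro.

Monthly rate r = 25.9%/12 = 2.15833% = 0.0215833.
Payoff takes n = ⌈−ln(1 − rB₀/P)/ln(1+r)⌉ = ⌈32.429⌉ = 33 payments; the last is €157.64.
Total paid = 32·€365.00 + €157.64 = €11,837.64.
Total interest = total paid − principal = €11,837.64 − €8,450.00 = €3,387.64.

€3,388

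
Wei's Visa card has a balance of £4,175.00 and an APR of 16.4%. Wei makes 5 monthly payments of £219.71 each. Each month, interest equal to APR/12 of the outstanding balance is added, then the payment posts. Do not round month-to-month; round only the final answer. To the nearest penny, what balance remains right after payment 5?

Monthly rate r = 16.4%/12 = 1.36667% = 0.0136667.
Each month: B ← B·(1+r) − £219.71.
Month 1: interest £57.06; balance after payment £4,012.35.
Month 2: interest £54.84; balance after payment £3,847.47.
Month 3: interest £52.58; balance after payment £3,680.35.
Month 4: interest £50.30; balance after payment £3,510.93.
Month 5: interest £47.98; balance after payment £3,339.21.

£3,339.21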